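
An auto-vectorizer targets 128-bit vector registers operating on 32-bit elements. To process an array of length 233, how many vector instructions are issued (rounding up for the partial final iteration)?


Width = 128 / 32 = 4 elements per vector op
Iterations = ceil(233 / 4) = 59

59


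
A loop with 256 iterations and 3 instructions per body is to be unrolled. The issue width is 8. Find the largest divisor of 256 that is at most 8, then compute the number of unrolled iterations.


Largest divisor of 256 <= 8 is 8
New iterations = 256 / 8 = 32

32


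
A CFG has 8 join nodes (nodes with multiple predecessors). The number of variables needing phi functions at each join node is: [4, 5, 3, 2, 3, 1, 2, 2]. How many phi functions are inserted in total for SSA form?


Total phi functions = sum of phi functions at each join node
= 4 + 5 + 3 + 2 + 3 + 1 + 2 + 2 = 22

22


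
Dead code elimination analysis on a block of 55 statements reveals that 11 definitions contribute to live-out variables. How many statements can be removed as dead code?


Dead code = total statements - live definitions
= 55 - 11 = 44

44


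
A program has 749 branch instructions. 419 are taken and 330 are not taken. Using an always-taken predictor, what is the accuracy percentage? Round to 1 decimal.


Predictor: always-taken
Correct predictions = 419
Accuracy = 419 / 749 * 100 = 55.9%

55.9


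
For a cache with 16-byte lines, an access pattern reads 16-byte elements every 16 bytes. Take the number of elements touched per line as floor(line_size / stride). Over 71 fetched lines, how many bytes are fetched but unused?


Elements per line = floor(16 / 16) = 1
Bytes used per line = 1 * 16 = 16
Wasted per line = 16 - 16 = 0
Total wasted = 0 * 71 = 0

0


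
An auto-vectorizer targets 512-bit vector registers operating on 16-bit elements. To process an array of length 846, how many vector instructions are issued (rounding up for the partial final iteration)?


Width = 512 / 16 = 32 elements per vector op
Iterations = ceil(846 / 32) = 27

27


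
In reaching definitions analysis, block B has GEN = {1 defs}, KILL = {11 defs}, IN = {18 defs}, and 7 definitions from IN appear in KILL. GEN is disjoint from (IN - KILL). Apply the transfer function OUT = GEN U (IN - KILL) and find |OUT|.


IN - KILL: 18 - 7 = 11 surviving definitions
OUT = GEN + surviving = 1 + 11 = 12

12


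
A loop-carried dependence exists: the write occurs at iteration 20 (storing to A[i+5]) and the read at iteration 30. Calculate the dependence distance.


Distance = read iteration - write iteration
= 30 - 20 = 10

10


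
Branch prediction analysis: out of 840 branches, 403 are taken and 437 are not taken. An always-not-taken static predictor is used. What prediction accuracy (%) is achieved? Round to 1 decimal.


Predictor: always-not-taken
Correct predictions = 437
Accuracy = 437 / 840 * 100 = 52.0%

52.0


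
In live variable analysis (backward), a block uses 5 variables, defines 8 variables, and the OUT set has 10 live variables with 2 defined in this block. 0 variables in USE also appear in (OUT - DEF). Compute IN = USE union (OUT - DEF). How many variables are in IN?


OUT - DEF: 10 - 2 = 8
|IN| = |USE| + |OUT - DEF| - |USE ∩ (OUT - DEF)| = 5 + 8 - 0 = 13

13


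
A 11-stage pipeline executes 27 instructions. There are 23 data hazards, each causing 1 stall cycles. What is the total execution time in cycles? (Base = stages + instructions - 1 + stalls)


Base cycles = 11 + 27 - 1 = 37
Total stalls = 23 * 1 = 23
Total = 37 + 23 = 60

60


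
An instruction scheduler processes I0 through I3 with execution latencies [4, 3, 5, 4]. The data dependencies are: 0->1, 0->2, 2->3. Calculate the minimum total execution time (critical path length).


Compute longest path through dependency graph: dist(Ik) = max over predecessors of dist + latency(Ik).
dist(I0) = latency 4 = 4
dist(I1) = dist(I0) + 3 = 4 + 3 = 7
dist(I2) = dist(I0) + 5 = 4 + 5 = 9
dist(I3) = dist(I2) + 4 = 9 + 4 = 13
Critical path = max dist = 13

13


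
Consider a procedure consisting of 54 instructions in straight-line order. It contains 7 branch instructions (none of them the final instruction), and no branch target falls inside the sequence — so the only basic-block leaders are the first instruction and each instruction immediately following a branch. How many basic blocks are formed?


With no in-sequence branch targets, the leaders are the first instruction plus the instruction after each branch.
Number of basic blocks = branches + 1
= 7 + 1 = 8

8


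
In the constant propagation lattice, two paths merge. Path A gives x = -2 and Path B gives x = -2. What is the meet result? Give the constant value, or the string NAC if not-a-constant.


Meet operation: if both paths give the same constant, result is that constant; if they differ, result is NAC (not-a-constant).
Path A: -2, Path B: -2 -> equal
Result: constant -> -2

-2


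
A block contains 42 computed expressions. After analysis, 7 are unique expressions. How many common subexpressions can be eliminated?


CSE count = total expressions - unique expressions
= 42 - 7 = 35

35


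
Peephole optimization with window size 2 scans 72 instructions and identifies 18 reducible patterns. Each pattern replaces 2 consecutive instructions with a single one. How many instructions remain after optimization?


Each match removes 1 instructions.
Total removed = 18 * 1 = 18
Remaining = 72 - 18 = 54

54


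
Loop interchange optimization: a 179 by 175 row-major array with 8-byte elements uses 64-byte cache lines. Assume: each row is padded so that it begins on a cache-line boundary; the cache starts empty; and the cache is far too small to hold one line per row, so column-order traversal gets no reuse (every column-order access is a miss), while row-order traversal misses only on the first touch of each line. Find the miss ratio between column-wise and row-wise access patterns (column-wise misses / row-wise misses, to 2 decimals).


Each row occupies 175 * 8 = 1400 bytes and starts on a line boundary, so it spans ceil(1400 / 64) = 22 cache lines.
Row-major traversal misses (one per line touched): 179 * ceil(175 * 8 / 64) = 3938
Column-major traversal misses (no reuse, every access misses): 179 * 175 = 31325
Ratio = 31325 / 3938 = 7.95

7.95


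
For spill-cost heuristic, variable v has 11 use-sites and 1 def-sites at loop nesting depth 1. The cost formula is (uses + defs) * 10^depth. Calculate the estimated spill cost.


uses + defs = 11 + 1 = 12
10^1 = 10
Spill cost = 12 * 10 = 120

120


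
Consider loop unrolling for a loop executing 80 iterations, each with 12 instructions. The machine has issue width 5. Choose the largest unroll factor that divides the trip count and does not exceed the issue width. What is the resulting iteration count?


Largest divisor of 80 <= 5 is 5
New iterations = 80 / 5 = 16

16


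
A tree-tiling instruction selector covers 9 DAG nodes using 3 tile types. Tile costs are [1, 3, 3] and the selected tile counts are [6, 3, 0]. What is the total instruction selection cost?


Total cost = sum(count_i * cost_i)
= 6*1 + 3*3 + 0*3
= 15

15


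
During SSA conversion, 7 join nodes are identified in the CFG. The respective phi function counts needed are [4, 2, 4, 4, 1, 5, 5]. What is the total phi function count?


Total phi functions = sum of phi functions at each join node
= 4 + 2 + 4 + 4 + 1 + 5 + 5 = 25

25


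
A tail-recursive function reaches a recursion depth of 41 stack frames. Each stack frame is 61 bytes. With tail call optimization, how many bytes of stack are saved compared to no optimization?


Without TCO: 41 * 61 = 2501 bytes
With TCO: reuse 1 frame = 61 bytes
Savings = 2501 - 61 = 2440

2440


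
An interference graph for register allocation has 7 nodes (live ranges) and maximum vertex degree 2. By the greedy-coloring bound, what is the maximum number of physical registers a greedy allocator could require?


Greedy coloring never needs more than (max_degree + 1) colors: when coloring a vertex, at most max_degree neighbors are already colored.
Upper bound = 2 + 1 = 3

3


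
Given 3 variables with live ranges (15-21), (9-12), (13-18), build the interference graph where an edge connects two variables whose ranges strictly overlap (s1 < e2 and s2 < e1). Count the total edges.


Check all pairs for overlapping intervals.
Two intervals (s1,e1) and (s2,e2) overlap if s1 < e2 and s2 < e1.
v0 (15-21) vs v1..v2: overlaps v2 -> 1
v1 (9-12) vs v2: overlaps none -> 0
Total overlapping pairs = 1 + 0 = 1

1


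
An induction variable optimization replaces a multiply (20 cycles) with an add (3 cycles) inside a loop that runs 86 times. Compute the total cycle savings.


Per-iteration saving = 20 - 3 = 17
Total saved = 86 * 17 = 1462

1462


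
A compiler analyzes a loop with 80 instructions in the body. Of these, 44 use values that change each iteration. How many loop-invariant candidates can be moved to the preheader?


Invariant candidates = total - loop-dependent
= 80 - 44 = 36

36


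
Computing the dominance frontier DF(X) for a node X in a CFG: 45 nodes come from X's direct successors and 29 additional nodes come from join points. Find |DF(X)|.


DF(X) = direct successor contributions + join point contributions
= 45 + 29 = 74

74


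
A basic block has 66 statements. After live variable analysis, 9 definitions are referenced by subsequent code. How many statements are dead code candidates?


Dead code = total statements - live definitions
= 66 - 9 = 57

57


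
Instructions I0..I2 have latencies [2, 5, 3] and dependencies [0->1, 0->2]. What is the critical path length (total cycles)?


Compute longest path through dependency graph: dist(Ik) = max over predecessors of dist + latency(Ik).
dist(I0) = latency 2 = 2
dist(I1) = dist(I0) + 5 = 2 + 5 = 7
dist(I2) = dist(I0) + 3 = 2 + 3 = 5
Critical path = max dist = 7

7


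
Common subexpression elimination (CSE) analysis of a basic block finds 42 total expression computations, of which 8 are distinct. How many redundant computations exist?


CSE count = total expressions - unique expressions
= 42 - 8 = 34

34


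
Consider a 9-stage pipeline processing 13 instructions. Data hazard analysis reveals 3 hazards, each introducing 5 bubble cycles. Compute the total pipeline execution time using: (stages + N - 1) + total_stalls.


Base cycles = 9 + 13 - 1 = 21
Total stalls = 3 * 5 = 15
Total = 21 + 15 = 36

36


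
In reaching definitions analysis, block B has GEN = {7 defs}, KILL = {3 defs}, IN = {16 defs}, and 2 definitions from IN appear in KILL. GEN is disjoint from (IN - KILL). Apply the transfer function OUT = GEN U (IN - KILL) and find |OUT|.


IN - KILL: 16 - 2 = 14 surviving definitions
OUT = GEN + surviving = 7 + 14 = 21

21


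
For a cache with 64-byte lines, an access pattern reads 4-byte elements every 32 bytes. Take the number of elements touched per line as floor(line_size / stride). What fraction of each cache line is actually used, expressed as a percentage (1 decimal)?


Elements per cache line = floor(64 / 32) = 2
Bytes used = 2 * 4 = 8
Utilization = 8 / 64 * 100 = 12.5%

12.5


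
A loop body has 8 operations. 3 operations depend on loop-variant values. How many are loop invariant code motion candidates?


Invariant candidates = total - loop-dependent
= 8 - 3 = 5

5


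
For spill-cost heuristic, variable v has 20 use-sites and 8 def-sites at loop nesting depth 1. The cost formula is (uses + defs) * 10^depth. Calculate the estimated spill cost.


uses + defs = 20 + 8 = 28
10^1 = 10
Spill cost = 28 * 10 = 280

280


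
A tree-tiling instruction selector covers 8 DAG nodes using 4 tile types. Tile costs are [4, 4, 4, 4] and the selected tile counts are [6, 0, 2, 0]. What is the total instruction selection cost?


Total cost = sum(count_i * cost_i)
= 6*4 + 0*4 + 2*4 + 0*4
= 32

32


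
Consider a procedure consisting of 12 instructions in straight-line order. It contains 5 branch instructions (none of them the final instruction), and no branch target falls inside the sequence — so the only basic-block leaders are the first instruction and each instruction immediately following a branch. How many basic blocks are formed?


With no in-sequence branch targets, the leaders are the first instruction plus the instruction after each branch.
Number of basic blocks = branches + 1
= 5 + 1 = 6

6


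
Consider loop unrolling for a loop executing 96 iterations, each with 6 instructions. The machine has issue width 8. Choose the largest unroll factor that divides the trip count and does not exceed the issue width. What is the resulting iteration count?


Largest divisor of 96 <= 8 is 8
New iterations = 96 / 8 = 12

12


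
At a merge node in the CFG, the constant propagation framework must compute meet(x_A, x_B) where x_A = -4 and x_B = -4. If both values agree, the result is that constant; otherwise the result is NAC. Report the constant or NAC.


Meet operation: if both paths give the same constant, result is that constant; if they differ, result is NAC (not-a-constant).
Path A: -4, Path B: -4 -> equal
Result: constant -> -4

-4


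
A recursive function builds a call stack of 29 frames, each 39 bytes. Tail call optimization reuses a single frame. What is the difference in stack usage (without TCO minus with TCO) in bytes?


Without TCO: 29 * 39 = 1131 bytes
With TCO: reuse 1 frame = 39 bytes
Savings = 1131 - 39 = 1092

1092


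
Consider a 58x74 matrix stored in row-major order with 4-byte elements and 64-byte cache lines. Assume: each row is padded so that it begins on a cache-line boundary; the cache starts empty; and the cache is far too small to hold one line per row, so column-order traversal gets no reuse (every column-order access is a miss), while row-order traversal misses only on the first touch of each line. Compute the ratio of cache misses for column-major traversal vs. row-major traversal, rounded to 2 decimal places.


Each row occupies 74 * 4 = 296 bytes and starts on a line boundary, so it spans ceil(296 / 64) = 5 cache lines.
Row-major traversal misses (one per line touched): 58 * ceil(74 * 4 / 64) = 290
Column-major traversal misses (no reuse, every access misses): 58 * 74 = 4292
Ratio = 4292 / 290 = 14.8

14.8


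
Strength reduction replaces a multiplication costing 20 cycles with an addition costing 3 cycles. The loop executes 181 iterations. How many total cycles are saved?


Per-iteration saving = 20 - 3 = 17
Total saved = 181 * 17 = 3077

3077


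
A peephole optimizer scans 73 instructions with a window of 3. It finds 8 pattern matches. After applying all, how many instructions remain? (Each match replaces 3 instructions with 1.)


Each match removes 2 instructions.
Total removed = 8 * 2 = 16
Remaining = 73 - 16 = 57

57


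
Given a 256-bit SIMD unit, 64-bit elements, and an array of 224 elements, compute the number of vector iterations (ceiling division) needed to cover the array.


Width = 256 / 64 = 4 elements per vector op
Iterations = ceil(224 / 4) = 56

56


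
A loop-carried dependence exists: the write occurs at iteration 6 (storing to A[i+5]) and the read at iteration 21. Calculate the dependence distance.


Distance = read iteration - write iteration
= 21 - 6 = 15

15


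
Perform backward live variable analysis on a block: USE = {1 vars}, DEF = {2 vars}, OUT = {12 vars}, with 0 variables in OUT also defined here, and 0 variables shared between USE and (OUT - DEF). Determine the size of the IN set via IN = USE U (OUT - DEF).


OUT - DEF: 12 - 0 = 12
|IN| = |USE| + |OUT - DEF| - |USE ∩ (OUT - DEF)| = 1 + 12 - 0 = 13

13


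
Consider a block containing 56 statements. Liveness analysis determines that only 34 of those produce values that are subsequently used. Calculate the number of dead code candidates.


Dead code = total statements - live definitions
= 56 - 34 = 22

22


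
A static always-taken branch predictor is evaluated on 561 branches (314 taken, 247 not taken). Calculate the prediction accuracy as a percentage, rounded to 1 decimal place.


Predictor: always-taken
Correct predictions = 314
Accuracy = 314 / 561 * 100 = 56.0%

56.0


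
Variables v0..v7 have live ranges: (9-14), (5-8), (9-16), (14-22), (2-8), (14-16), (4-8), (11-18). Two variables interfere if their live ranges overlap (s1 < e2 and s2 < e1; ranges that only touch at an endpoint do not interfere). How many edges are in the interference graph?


Check all pairs for overlapping intervals.
Two intervals (s1,e1) and (s2,e2) overlap if s1 < e2 and s2 < e1.
v0 (9-14) vs v1..v7: overlaps v2, v7 -> 2
v1 (5-8) vs v2..v7: overlaps v4, v6 -> 2
v2 (9-16) vs v3..v7: overlaps v3, v5, v7 -> 3
v3 (14-22) vs v4..v7: overlaps v5, v7 -> 2
v4 (2-8) vs v5..v7: overlaps v6 -> 1
v5 (14-16) vs v6..v7: overlaps v7 -> 1
v6 (4-8) vs v7: overlaps none -> 0
Total overlapping pairs = 2 + 2 + 3 + 2 + 1 + 1 + 0 = 11

11


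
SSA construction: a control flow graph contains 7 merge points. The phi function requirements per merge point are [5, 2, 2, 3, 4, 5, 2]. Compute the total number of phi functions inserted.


Total phi functions = sum of phi functions at each join node
= 5 + 2 + 2 + 3 + 4 + 5 + 2 = 23

23


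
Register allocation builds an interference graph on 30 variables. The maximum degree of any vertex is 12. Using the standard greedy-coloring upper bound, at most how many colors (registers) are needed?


Greedy coloring never needs more than (max_degree + 1) colors: when coloring a vertex, at most max_degree neighbors are already colored.
Upper bound = 12 + 1 = 13

13


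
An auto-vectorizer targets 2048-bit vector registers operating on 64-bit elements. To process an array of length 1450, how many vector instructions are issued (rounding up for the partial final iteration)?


Width = 2048 / 64 = 32 elements per vector op
Iterations = ceil(1450 / 32) = 46

46


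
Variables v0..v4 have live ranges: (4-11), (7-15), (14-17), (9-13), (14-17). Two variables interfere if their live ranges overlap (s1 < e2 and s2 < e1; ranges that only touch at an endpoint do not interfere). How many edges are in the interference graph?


Check all pairs for overlapping intervals.
Two intervals (s1,e1) and (s2,e2) overlap if s1 < e2 and s2 < e1.
v0 (4-11) vs v1..v4: overlaps v1, v3 -> 2
v1 (7-15) vs v2..v4: overlaps v2, v3, v4 -> 3
v2 (14-17) vs v3..v4: overlaps v4 -> 1
v3 (9-13) vs v4: overlaps none -> 0
Total overlapping pairs = 2 + 3 + 1 + 0 = 6

6


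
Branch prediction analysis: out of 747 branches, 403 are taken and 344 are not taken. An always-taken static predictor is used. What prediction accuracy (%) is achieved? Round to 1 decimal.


Predictor: always-taken
Correct predictions = 403
Accuracy = 403 / 747 * 100 = 53.9%

53.9


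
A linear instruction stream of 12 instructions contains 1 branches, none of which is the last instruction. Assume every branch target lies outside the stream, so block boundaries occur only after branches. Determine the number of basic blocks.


With no in-sequence branch targets, the leaders are the first instruction plus the instruction after each branch.
Number of basic blocks = branches + 1
= 1 + 1 = 2

2


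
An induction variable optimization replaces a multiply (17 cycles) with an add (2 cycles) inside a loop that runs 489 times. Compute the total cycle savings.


Per-iteration saving = 17 - 2 = 15
Total saved = 489 * 15 = 7335

7335


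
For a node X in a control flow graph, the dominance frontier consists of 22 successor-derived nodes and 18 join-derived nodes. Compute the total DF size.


DF(X) = direct successor contributions + join point contributions
= 22 + 18 = 40

40


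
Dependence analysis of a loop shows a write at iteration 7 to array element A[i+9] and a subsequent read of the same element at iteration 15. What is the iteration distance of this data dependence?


Distance = read iteration - write iteration
= 15 - 7 = 8

8


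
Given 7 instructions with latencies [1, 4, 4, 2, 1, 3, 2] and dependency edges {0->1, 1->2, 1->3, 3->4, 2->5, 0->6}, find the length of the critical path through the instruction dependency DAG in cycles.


Compute longest path through dependency graph: dist(Ik) = max over predecessors of dist + latency(Ik).
dist(I0) = latency 1 = 1
dist(I1) = dist(I0) + 4 = 1 + 4 = 5
dist(I2) = dist(I1) + 4 = 5 + 4 = 9
dist(I3) = dist(I1) + 2 = 5 + 2 = 7
dist(I4) = dist(I3) + 1 = 7 + 1 = 8
dist(I5) = dist(I2) + 3 = 9 + 3 = 12
dist(I6) = dist(I0) + 2 = 1 + 2 = 3
Critical path = max dist = 12

12


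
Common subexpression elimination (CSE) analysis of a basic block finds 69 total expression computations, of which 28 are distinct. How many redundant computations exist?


CSE count = total expressions - unique expressions
= 69 - 28 = 41

41


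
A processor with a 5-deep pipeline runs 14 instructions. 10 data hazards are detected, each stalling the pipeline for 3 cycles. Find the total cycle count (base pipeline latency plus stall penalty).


Base cycles = 5 + 14 - 1 = 18
Total stalls = 10 * 3 = 30
Total = 18 + 30 = 48

48


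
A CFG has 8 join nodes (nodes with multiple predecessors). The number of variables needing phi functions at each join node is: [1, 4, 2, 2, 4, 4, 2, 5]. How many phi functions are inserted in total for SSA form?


Total phi functions = sum of phi functions at each join node
= 1 + 4 + 2 + 2 + 4 + 4 + 2 + 5 = 24

24


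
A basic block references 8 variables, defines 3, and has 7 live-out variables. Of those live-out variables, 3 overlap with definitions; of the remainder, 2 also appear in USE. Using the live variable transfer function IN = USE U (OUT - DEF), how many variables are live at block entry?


OUT - DEF: 7 - 3 = 4
|IN| = |USE| + |OUT - DEF| - |USE ∩ (OUT - DEF)| = 8 + 4 - 2 = 10

10


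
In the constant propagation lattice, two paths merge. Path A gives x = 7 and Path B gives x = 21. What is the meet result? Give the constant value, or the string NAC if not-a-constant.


Meet operation: if both paths give the same constant, result is that constant; if they differ, result is NAC (not-a-constant).
Path A: 7, Path B: 21 -> differ
Result: not-a-constant -> NAC

NAC


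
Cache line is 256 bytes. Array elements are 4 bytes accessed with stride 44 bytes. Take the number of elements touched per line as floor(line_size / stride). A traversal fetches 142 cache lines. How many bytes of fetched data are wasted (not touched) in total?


Elements per line = floor(256 / 44) = 5
Bytes used per line = 5 * 4 = 20
Wasted per line = 256 - 20 = 236
Total wasted = 236 * 142 = 33512

33512


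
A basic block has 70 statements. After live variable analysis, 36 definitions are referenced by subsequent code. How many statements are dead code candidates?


Dead code = total statements - live definitions
= 70 - 36 = 34

34


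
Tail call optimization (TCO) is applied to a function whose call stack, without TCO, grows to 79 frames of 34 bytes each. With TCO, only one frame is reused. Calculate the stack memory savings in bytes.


Without TCO: 79 * 34 = 2686 bytes
With TCO: reuse 1 frame = 34 bytes
Savings = 2686 - 34 = 2652

2652


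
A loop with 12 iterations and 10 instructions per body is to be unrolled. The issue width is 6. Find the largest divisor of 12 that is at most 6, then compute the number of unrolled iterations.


Largest divisor of 12 <= 6 is 6
New iterations = 12 / 6 = 2

2


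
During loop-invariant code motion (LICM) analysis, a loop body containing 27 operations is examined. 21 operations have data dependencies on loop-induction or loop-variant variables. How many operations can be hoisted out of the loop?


Invariant candidates = total - loop-dependent
= 27 - 21 = 6

6


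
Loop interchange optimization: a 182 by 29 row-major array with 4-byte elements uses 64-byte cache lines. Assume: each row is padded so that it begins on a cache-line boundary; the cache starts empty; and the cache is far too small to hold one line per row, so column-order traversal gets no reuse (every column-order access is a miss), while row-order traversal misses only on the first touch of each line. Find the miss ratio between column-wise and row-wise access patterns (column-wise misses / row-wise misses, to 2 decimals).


Each row occupies 29 * 4 = 116 bytes and starts on a line boundary, so it spans ceil(116 / 64) = 2 cache lines.
Row-major traversal misses (one per line touched): 182 * ceil(29 * 4 / 64) = 364
Column-major traversal misses (no reuse, every access misses): 182 * 29 = 5278
Ratio = 5278 / 364 = 14.5

14.5


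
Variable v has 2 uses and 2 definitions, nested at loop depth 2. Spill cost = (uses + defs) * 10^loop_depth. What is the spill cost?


uses + defs = 2 + 2 = 4
10^2 = 100
Spill cost = 4 * 100 = 400

400


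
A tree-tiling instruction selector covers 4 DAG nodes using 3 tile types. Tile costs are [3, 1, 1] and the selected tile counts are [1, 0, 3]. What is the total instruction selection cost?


Total cost = sum(count_i * cost_i)
= 1*3 + 0*1 + 3*1
= 6

6


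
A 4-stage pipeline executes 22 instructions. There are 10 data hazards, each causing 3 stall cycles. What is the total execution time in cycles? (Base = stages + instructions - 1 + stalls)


Base cycles = 4 + 22 - 1 = 25
Total stalls = 10 * 3 = 30
Total = 25 + 30 = 55

55


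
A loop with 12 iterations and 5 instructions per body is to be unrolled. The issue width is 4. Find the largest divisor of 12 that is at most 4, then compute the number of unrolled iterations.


Largest divisor of 12 <= 4 is 4
New iterations = 12 / 4 = 3

3


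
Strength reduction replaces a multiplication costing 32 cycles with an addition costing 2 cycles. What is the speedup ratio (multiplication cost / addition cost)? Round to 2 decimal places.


Ratio = mult_cost / add_cost = 32 / 2 = 16.0

16.0


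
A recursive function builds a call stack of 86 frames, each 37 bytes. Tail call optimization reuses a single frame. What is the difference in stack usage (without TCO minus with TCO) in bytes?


Without TCO: 86 * 37 = 3182 bytes
With TCO: reuse 1 frame = 37 bytes
Savings = 3182 - 37 = 3145

3145


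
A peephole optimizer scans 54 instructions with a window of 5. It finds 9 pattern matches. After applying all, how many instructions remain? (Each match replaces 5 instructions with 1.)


Each match removes 4 instructions.
Total removed = 9 * 4 = 36
Remaining = 54 - 36 = 18

18


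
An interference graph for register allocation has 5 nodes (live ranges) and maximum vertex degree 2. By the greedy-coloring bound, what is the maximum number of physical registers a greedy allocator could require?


Greedy coloring never needs more than (max_degree + 1) colors: when coloring a vertex, at most max_degree neighbors are already colored.
Upper bound = 2 + 1 = 3

3


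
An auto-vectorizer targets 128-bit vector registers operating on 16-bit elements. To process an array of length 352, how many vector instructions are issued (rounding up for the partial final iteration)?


Width = 128 / 16 = 8 elements per vector op
Iterations = ceil(352 / 8) = 44

44


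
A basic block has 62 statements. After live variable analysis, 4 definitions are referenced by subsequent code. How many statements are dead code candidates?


Dead code = total statements - live definitions
= 62 - 4 = 58

58


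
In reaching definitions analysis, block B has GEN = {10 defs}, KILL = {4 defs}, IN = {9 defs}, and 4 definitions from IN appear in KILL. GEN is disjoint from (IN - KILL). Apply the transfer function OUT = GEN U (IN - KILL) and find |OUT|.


IN - KILL: 9 - 4 = 5 surviving definitions
OUT = GEN + surviving = 10 + 5 = 15

15


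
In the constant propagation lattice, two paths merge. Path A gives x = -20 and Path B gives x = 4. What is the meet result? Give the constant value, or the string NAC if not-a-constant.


Meet operation: if both paths give the same constant, result is that constant; if they differ, result is NAC (not-a-constant).
Path A: -20, Path B: 4 -> differ
Result: not-a-constant -> NAC

NAC


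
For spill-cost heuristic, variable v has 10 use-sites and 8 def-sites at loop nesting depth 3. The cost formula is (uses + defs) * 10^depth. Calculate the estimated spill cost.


uses + defs = 10 + 8 = 18
10^3 = 1000
Spill cost = 18 * 1000 = 18000

18000


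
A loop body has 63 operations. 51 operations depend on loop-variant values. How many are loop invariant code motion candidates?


Invariant candidates = total - loop-dependent
= 63 - 51 = 12

12


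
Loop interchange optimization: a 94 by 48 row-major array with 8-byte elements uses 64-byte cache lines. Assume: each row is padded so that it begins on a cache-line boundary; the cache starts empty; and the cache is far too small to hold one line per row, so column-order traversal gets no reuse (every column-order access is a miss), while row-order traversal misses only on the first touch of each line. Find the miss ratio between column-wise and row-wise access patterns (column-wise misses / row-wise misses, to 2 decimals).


Each row occupies 48 * 8 = 384 bytes and starts on a line boundary, so it spans ceil(384 / 64) = 6 cache lines.
Row-major traversal misses (one per line touched): 94 * ceil(48 * 8 / 64) = 564
Column-major traversal misses (no reuse, every access misses): 94 * 48 = 4512
Ratio = 4512 / 564 = 8.0

8.0


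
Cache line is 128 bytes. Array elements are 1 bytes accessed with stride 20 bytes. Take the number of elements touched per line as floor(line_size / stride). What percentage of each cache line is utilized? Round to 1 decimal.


Elements per cache line = floor(128 / 20) = 6
Bytes used = 6 * 1 = 6
Utilization = 6 / 128 * 100 = 4.7%

4.7


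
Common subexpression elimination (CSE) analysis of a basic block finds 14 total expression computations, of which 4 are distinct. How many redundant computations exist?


CSE count = total expressions - unique expressions
= 14 - 4 = 10

10


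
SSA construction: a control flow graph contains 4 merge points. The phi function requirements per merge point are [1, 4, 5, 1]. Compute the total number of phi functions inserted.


Total phi functions = sum of phi functions at each join node
= 1 + 4 + 5 + 1 = 11

11


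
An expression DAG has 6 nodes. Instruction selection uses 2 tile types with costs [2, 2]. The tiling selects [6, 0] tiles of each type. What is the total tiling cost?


Total cost = sum(count_i * cost_i)
= 6*2 + 0*2
= 12

12


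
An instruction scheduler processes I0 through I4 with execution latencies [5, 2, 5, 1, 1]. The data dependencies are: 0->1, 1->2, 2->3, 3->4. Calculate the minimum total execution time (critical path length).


Compute longest path through dependency graph: dist(Ik) = max over predecessors of dist + latency(Ik).
dist(I0) = latency 5 = 5
dist(I1) = dist(I0) + 2 = 5 + 2 = 7
dist(I2) = dist(I1) + 5 = 7 + 5 = 12
dist(I3) = dist(I2) + 1 = 12 + 1 = 13
dist(I4) = dist(I3) + 1 = 13 + 1 = 14
Critical path = max dist = 14

14


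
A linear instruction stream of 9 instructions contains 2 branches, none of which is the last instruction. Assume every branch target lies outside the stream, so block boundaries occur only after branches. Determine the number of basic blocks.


With no in-sequence branch targets, the leaders are the first instruction plus the instruction after each branch.
Number of basic blocks = branches + 1
= 2 + 1 = 3

3


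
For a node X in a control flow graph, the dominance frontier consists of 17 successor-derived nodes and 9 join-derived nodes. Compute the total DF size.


DF(X) = direct successor contributions + join point contributions
= 17 + 9 = 26

26


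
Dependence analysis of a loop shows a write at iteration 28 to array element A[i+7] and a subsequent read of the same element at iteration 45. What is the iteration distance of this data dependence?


Distance = read iteration - write iteration
= 45 - 28 = 17

17


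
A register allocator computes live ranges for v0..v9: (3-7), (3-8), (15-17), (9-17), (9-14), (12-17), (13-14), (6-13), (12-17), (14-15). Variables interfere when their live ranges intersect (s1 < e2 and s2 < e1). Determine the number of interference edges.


Check all pairs for overlapping intervals.
Two intervals (s1,e1) and (s2,e2) overlap if s1 < e2 and s2 < e1.
v0 (3-7) vs v1..v9: overlaps v1, v7 -> 2
v1 (3-8) vs v2..v9: overlaps v7 -> 1
v2 (15-17) vs v3..v9: overlaps v3, v5, v8 -> 3
v3 (9-17) vs v4..v9: overlaps v4, v5, v6, v7, v8, v9 -> 6
v4 (9-14) vs v5..v9: overlaps v5, v6, v7, v8 -> 4
v5 (12-17) vs v6..v9: overlaps v6, v7, v8, v9 -> 4
v6 (13-14) vs v7..v9: overlaps v8 -> 1
v7 (6-13) vs v8..v9: overlaps v8 -> 1
v8 (12-17) vs v9: overlaps v9 -> 1
Total overlapping pairs = 2 + 1 + 3 + 6 + 4 + 4 + 1 + 1 + 1 = 23

23


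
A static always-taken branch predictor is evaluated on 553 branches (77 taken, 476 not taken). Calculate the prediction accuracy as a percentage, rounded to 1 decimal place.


Predictor: always-taken
Correct predictions = 77
Accuracy = 77 / 553 * 100 = 13.9%

13.9


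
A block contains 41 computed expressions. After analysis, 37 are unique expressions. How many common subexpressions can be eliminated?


CSE count = total expressions - unique expressions
= 41 - 37 = 4

4


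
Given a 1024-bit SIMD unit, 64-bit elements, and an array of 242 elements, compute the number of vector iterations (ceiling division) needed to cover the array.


Width = 1024 / 64 = 16 elements per vector op
Iterations = ceil(242 / 16) = 16

16


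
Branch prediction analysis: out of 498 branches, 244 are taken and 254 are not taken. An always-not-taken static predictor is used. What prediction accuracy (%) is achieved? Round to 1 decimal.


Predictor: always-not-taken
Correct predictions = 254
Accuracy = 254 / 498 * 100 = 51.0%

51.0


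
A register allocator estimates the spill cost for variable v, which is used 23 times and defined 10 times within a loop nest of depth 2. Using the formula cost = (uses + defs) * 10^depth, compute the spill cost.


uses + defs = 23 + 10 = 33
10^2 = 100
Spill cost = 33 * 100 = 3300

3300


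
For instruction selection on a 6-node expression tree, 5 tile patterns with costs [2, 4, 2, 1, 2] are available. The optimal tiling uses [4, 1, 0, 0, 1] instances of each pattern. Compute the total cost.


Total cost = sum(count_i * cost_i)
= 4*2 + 1*4 + 0*2 + 0*1 + 1*2
= 14

14


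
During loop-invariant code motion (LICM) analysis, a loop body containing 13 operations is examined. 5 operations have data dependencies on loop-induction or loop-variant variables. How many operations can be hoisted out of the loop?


Invariant candidates = total - loop-dependent
= 13 - 5 = 8

8


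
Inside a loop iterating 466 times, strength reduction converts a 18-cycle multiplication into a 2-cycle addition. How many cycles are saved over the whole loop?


Per-iteration saving = 18 - 2 = 16
Total saved = 466 * 16 = 7456

7456


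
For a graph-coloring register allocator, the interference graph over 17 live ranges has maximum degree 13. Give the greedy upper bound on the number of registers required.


Greedy coloring never needs more than (max_degree + 1) colors: when coloring a vertex, at most max_degree neighbors are already colored.
Upper bound = 13 + 1 = 14

14


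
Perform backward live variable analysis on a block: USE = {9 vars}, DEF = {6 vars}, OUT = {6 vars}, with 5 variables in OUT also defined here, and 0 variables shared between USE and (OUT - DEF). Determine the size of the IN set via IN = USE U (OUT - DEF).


OUT - DEF: 6 - 5 = 1
|IN| = |USE| + |OUT - DEF| - |USE ∩ (OUT - DEF)| = 9 + 1 - 0 = 10

10


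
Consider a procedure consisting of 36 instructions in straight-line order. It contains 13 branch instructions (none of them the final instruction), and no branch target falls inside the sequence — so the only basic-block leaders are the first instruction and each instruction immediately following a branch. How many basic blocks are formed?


With no in-sequence branch targets, the leaders are the first instruction plus the instruction after each branch.
Number of basic blocks = branches + 1
= 13 + 1 = 14

14


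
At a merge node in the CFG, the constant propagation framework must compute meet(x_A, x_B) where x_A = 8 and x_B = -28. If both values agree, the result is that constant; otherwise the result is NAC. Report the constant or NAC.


Meet operation: if both paths give the same constant, result is that constant; if they differ, result is NAC (not-a-constant).
Path A: 8, Path B: -28 -> differ
Result: not-a-constant -> NAC

NAC


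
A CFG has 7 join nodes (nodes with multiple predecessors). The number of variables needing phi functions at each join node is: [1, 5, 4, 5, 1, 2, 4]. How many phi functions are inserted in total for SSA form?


Total phi functions = sum of phi functions at each join node
= 1 + 5 + 4 + 5 + 1 + 2 + 4 = 22

22


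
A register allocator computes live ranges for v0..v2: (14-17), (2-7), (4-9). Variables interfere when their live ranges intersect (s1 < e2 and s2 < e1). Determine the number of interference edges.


Check all pairs for overlapping intervals.
Two intervals (s1,e1) and (s2,e2) overlap if s1 < e2 and s2 < e1.
v0 (14-17) vs v1..v2: overlaps none -> 0
v1 (2-7) vs v2: overlaps v2 -> 1
Total overlapping pairs = 0 + 1 = 1

1


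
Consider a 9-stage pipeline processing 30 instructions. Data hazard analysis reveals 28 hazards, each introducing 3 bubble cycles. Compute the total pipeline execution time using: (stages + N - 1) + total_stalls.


Base cycles = 9 + 30 - 1 = 38
Total stalls = 28 * 3 = 84
Total = 38 + 84 = 122

122


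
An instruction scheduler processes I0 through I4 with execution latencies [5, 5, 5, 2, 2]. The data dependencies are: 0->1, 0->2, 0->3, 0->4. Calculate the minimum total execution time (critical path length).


Compute longest path through dependency graph: dist(Ik) = max over predecessors of dist + latency(Ik).
dist(I0) = latency 5 = 5
dist(I1) = dist(I0) + 5 = 5 + 5 = 10
dist(I2) = dist(I0) + 5 = 5 + 5 = 10
dist(I3) = dist(I0) + 2 = 5 + 2 = 7
dist(I4) = dist(I0) + 2 = 5 + 2 = 7
Critical path = max dist = 10

10


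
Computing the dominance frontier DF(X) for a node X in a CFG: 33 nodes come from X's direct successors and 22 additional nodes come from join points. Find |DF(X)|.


DF(X) = direct successor contributions + join point contributions
= 33 + 22 = 55

55


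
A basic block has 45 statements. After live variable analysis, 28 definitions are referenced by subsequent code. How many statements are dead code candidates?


Dead code = total statements - live definitions
= 45 - 28 = 17

17


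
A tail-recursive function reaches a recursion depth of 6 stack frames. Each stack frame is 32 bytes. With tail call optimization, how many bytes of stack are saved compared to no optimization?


Without TCO: 6 * 32 = 192 bytes
With TCO: reuse 1 frame = 32 bytes
Savings = 192 - 32 = 160

160


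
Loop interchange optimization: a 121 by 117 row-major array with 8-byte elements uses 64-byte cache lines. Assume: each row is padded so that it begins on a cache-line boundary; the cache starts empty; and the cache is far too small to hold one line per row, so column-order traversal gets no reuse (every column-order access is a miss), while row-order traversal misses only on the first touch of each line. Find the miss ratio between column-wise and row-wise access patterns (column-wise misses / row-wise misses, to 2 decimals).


Each row occupies 117 * 8 = 936 bytes and starts on a line boundary, so it spans ceil(936 / 64) = 15 cache lines.
Row-major traversal misses (one per line touched): 121 * ceil(117 * 8 / 64) = 1815
Column-major traversal misses (no reuse, every access misses): 121 * 117 = 14157
Ratio = 14157 / 1815 = 7.8

7.8
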